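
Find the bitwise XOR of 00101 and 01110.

XOR: 1 when bits differ
  00101
^ 01110
-------
  01011
Decimal: 5 ^ 14 = 11



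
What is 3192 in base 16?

Using repeated division by 16 (digits 10–15 are A–F):
3192 ÷ 16 = 199 remainder 8
199 ÷ 16 = 12 remainder 7
12 ÷ 16 = 0 remainder 12 (C)
Reading remainders bottom to top: C78



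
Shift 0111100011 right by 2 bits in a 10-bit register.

Original: 0111100011 (decimal 483)
Shift right by 2 positions
Drop the 2 low bits; fill with zeros on the left
Result: 0001111000 (decimal 120)
Equivalent: 483 >> 2 = 483 ÷ 2^2 = 120



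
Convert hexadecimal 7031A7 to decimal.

Expand by place value (powers of 16):
Digit values: A = 10
7031A7 = 7 × 16^5 + 0 × 16^4 + 3 × 16^3 + 1 × 16^2 + 10 × 16^1 + 7 × 16^0
= 7 × 1048576 + 0 × 65536 + 3 × 4096 + 1 × 256 + 10 × 16 + 7 × 1
= 7340032 + 0 + 12288 + 256 + 160 + 7
= 7352743



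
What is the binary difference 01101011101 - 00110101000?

Method 1 - Direct subtraction (column by column from the right: bit − bit − borrow-in; if negative, add 2 and borrow 1 from the next column):
borrow: 01101000000
        01101011101
-       00110101000
-------------------
        00110110101

Method 2 - Add two's complement:
Two's complement of 00110101000: invert → 11001010111, add 1 → 11001011000
  01101011101
+ 11001011000
-------------
 100110110101  (end carry out of the top bit = 1)
Discarding the end carry: 00110110101
Decimal check:
  01101011101 = 512 + 256 + 64 + 16 + 8 + 4 + 1 = 861
  00110101000 = 256 + 128 + 32 + 8 = 424
  861 - 424 = 437, and 00110110101 = 256 + 128 + 32 + 16 + 4 + 1 = 437 ✓



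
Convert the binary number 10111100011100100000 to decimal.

Sum of powers of 2 for each 1-bit:
2^5 + 2^8 + 2^9 + 2^10 + 2^14 + 2^15 + 2^16 + 2^17 + 2^19
= 32 + 256 + 512 + 1024 + 16384 + 32768 + 65536 + 131072 + 524288
= 771872



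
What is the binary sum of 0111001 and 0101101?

Add column by column from the right: bit + bit + carry-in; write the sum mod 2, carry 1 when the sum is 2 or 3.
carry:  1110010
        0111001
+       0101101
---------------
       01100110
(the carry out of the leftmost column, 0, becomes the leading bit)
Decimal check:
  0111001 = 32 + 16 + 8 + 1 = 57
  0101101 = 32 + 8 + 4 + 1 = 45
  57 + 45 = 102, and 01100110 = 64 + 32 + 4 + 2 = 102 ✓



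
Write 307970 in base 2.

Using repeated division by 2:
307970 ÷ 2 = 153985 remainder 0
153985 ÷ 2 = 76992 remainder 1
76992 ÷ 2 = 38496 remainder 0
38496 ÷ 2 = 19248 remainder 0
19248 ÷ 2 = 9624 remainder 0
9624 ÷ 2 = 4812 remainder 0
4812 ÷ 2 = 2406 remainder 0
2406 ÷ 2 = 1203 remainder 0
1203 ÷ 2 = 601 remainder 1
601 ÷ 2 = 300 remainder 1
300 ÷ 2 = 150 remainder 0
150 ÷ 2 = 75 remainder 0
75 ÷ 2 = 37 remainder 1
37 ÷ 2 = 18 remainder 1
18 ÷ 2 = 9 remainder 0
9 ÷ 2 = 4 remainder 1
4 ÷ 2 = 2 remainder 0
2 ÷ 2 = 1 remainder 0
1 ÷ 2 = 0 remainder 1
Reading remainders bottom to top: 1001011001100000010



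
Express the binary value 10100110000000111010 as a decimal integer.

Sum of powers of 2 for each 1-bit:
2^1 + 2^3 + 2^4 + 2^5 + 2^13 + 2^14 + 2^17 + 2^19
= 2 + 8 + 16 + 32 + 8192 + 16384 + 131072 + 524288
= 679994



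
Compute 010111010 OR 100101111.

OR: 1 when either bit is 1
  010111010
| 100101111
-----------
  110111111
Decimal: 186 | 303 = 447



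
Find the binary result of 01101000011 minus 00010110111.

Method 1 - Direct subtraction (column by column from the right: bit − bit − borrow-in; if negative, add 2 and borrow 1 from the next column):
borrow: 00101111000
        01101000011
-       00010110111
-------------------
        01010001100

Method 2 - Add two's complement:
Two's complement of 00010110111: invert → 11101001000, add 1 → 11101001001
  01101000011
+ 11101001001
-------------
 101010001100  (end carry out of the top bit = 1)
Discarding the end carry: 01010001100
Decimal check:
  01101000011 = 512 + 256 + 64 + 2 + 1 = 835
  00010110111 = 128 + 32 + 16 + 4 + 2 + 1 = 183
  835 - 183 = 652, and 01010001100 = 512 + 128 + 8 + 4 = 652 ✓



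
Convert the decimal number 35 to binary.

Using repeated division by 2:
35 ÷ 2 = 17 remainder 1
17 ÷ 2 = 8 remainder 1
8 ÷ 2 = 4 remainder 0
4 ÷ 2 = 2 remainder 0
2 ÷ 2 = 1 remainder 0
1 ÷ 2 = 0 remainder 1
Reading remainders bottom to top: 100011



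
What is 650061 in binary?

Using repeated division by 2:
650061 ÷ 2 = 325030 remainder 1
325030 ÷ 2 = 162515 remainder 0
162515 ÷ 2 = 81257 remainder 1
81257 ÷ 2 = 40628 remainder 1
40628 ÷ 2 = 20314 remainder 0
20314 ÷ 2 = 10157 remainder 0
10157 ÷ 2 = 5078 remainder 1
5078 ÷ 2 = 2539 remainder 0
2539 ÷ 2 = 1269 remainder 1
1269 ÷ 2 = 634 remainder 1
634 ÷ 2 = 317 remainder 0
317 ÷ 2 = 158 remainder 1
158 ÷ 2 = 79 remainder 0
79 ÷ 2 = 39 remainder 1
39 ÷ 2 = 19 remainder 1
19 ÷ 2 = 9 remainder 1
9 ÷ 2 = 4 remainder 1
4 ÷ 2 = 2 remainder 0
2 ÷ 2 = 1 remainder 0
1 ÷ 2 = 0 remainder 1
Reading remainders bottom to top: 10011110101101001101



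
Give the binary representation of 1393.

Using repeated division by 2:
1393 ÷ 2 = 696 remainder 1
696 ÷ 2 = 348 remainder 0
348 ÷ 2 = 174 remainder 0
174 ÷ 2 = 87 remainder 0
87 ÷ 2 = 43 remainder 1
43 ÷ 2 = 21 remainder 1
21 ÷ 2 = 10 remainder 1
10 ÷ 2 = 5 remainder 0
5 ÷ 2 = 2 remainder 1
2 ÷ 2 = 1 remainder 0
1 ÷ 2 = 0 remainder 1
Reading remainders bottom to top: 10101110001



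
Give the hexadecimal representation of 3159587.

Using repeated division by 16 (digits 10–15 are A–F):
3159587 ÷ 16 = 197474 remainder 3
197474 ÷ 16 = 12342 remainder 2
12342 ÷ 16 = 771 remainder 6
771 ÷ 16 = 48 remainder 3
48 ÷ 16 = 3 remainder 0
3 ÷ 16 = 0 remainder 3
Reading remainders bottom to top: 303623



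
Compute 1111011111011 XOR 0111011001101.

XOR: 1 when bits differ
  1111011111011
^ 0111011001101
---------------
  1000000110110
Decimal: 7931 ^ 3789 = 4150



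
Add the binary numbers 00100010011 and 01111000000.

Add column by column from the right: bit + bit + carry-in; write the sum mod 2, carry 1 when the sum is 2 or 3.
carry:  11000000000
        00100010011
+       01111000000
-------------------
       010011010011
(the carry out of the leftmost column, 0, becomes the leading bit)
Decimal check:
  00100010011 = 256 + 16 + 2 + 1 = 275
  01111000000 = 512 + 256 + 128 + 64 = 960
  275 + 960 = 1235, and 010011010011 = 1024 + 128 + 64 + 16 + 2 + 1 = 1235 ✓



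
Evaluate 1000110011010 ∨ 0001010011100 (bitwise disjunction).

OR: 1 when either bit is 1
  1000110011010
| 0001010011100
---------------
  1001110011110
Decimal: 4506 | 668 = 5022



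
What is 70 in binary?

Using repeated division by 2:
70 ÷ 2 = 35 remainder 0
35 ÷ 2 = 17 remainder 1
17 ÷ 2 = 8 remainder 1
8 ÷ 2 = 4 remainder 0
4 ÷ 2 = 2 remainder 0
2 ÷ 2 = 1 remainder 0
1 ÷ 2 = 0 remainder 1
Reading remainders bottom to top: 1000110



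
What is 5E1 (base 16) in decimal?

Expand by place value (powers of 16):
Digit values: E = 14
5E1 = 5 × 16^2 + 14 × 16^1 + 1 × 16^0
= 5 × 256 + 14 × 16 + 1 × 1
= 1280 + 224 + 1
= 1505



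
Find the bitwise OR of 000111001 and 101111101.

OR: 1 when either bit is 1
  000111001
| 101111101
-----------
  101111101
Decimal: 57 | 381 = 381



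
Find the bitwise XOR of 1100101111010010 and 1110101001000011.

XOR: 1 when bits differ
  1100101111010010
^ 1110101001000011
------------------
  0010000110010001
Decimal: 52178 ^ 59971 = 8593



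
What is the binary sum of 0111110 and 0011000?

Add column by column from the right: bit + bit + carry-in; write the sum mod 2, carry 1 when the sum is 2 or 3.
carry:  1110000
        0111110
+       0011000
---------------
       01010110
(the carry out of the leftmost column, 0, becomes the leading bit)
Decimal check:
  0111110 = 32 + 16 + 8 + 4 + 2 = 62
  0011000 = 16 + 8 = 24
  62 + 24 = 86, and 01010110 = 64 + 16 + 4 + 2 = 86 ✓



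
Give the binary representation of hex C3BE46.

Convert each hex digit to 4 bits:
  C = 1100
  3 = 0011
  B = 1011
  E = 1110
  4 = 0100
  6 = 0110
Concatenate: 110000111011111001000110



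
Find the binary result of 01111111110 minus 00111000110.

Method 1 - Direct subtraction (column by column from the right: bit − bit − borrow-in; if negative, add 2 and borrow 1 from the next column):
borrow: 00000000000
        01111111110
-       00111000110
-------------------
        01000111000

Method 2 - Add two's complement:
Two's complement of 00111000110: invert → 11000111001, add 1 → 11000111010
  01111111110
+ 11000111010
-------------
 101000111000  (end carry out of the top bit = 1)
Discarding the end carry: 01000111000
Decimal check:
  01111111110 = 512 + 256 + 128 + 64 + 32 + 16 + 8 + 4 + 2 = 1022
  00111000110 = 256 + 128 + 64 + 4 + 2 = 454
  1022 - 454 = 568, and 01000111000 = 512 + 32 + 16 + 8 = 568 ✓



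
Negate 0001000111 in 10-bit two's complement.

Original: 0001000111
Step 1 - Invert all bits: 1110111000
Step 2 - Add 1: 1110111001
Verification: 0001000111 + 1110111001 = 10000000000; discarding the end carry (carry out of the top bit) leaves the 10-bit value 0000000000, as required for x + (-x)



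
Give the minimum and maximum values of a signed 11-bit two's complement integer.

For 11-bit two's complement:
Minimum: -2^10 = -1024
Maximum: 2^10 - 1 = 1023



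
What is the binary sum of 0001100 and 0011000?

Add column by column from the right: bit + bit + carry-in; write the sum mod 2, carry 1 when the sum is 2 or 3.
carry:  0110000
        0001100
+       0011000
---------------
       00100100
(the carry out of the leftmost column, 0, becomes the leading bit)
Decimal check:
  0001100 = 8 + 4 = 12
  0011000 = 16 + 8 = 24
  12 + 24 = 36, and 00100100 = 32 + 4 = 36 ✓



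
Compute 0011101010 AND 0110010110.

AND: 1 only when both bits are 1
  0011101010
& 0110010110
------------
  0010000010
Decimal: 234 & 406 = 130



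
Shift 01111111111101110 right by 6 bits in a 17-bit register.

Original: 01111111111101110 (decimal 65518)
Shift right by 6 positions
Drop the 6 low bits; fill with zeros on the left
Result: 00000001111111111 (decimal 1023)
Equivalent: 65518 >> 6 = 65518 ÷ 2^6 = 1023



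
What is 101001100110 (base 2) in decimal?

Sum of powers of 2 for each 1-bit:
2^1 + 2^2 + 2^5 + 2^6 + 2^9 + 2^11
= 2 + 4 + 32 + 64 + 512 + 2048
= 2662



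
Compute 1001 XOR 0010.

XOR: 1 when bits differ
  1001
^ 0010
------
  1011
Decimal: 9 ^ 2 = 11



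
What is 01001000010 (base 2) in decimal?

Sum of powers of 2 for each 1-bit:
2^1 + 2^6 + 2^9
= 2 + 64 + 512
= 578



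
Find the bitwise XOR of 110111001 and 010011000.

XOR: 1 when bits differ
  110111001
^ 010011000
-----------
  100100001
Decimal: 441 ^ 152 = 289



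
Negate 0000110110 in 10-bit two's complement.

Original: 0000110110
Step 1 - Invert all bits: 1111001001
Step 2 - Add 1: 1111001010
Verification: 0000110110 + 1111001010 = 10000000000; discarding the end carry (carry out of the top bit) leaves the 10-bit value 0000000000, as required for x + (-x)



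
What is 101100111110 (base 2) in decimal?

Sum of powers of 2 for each 1-bit:
2^1 + 2^2 + 2^3 + 2^4 + 2^5 + 2^8 + 2^9 + 2^11
= 2 + 4 + 8 + 16 + 32 + 256 + 512 + 2048
= 2878



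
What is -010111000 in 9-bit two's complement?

Original: 010111000
Step 1 - Invert all bits: 101000111
Step 2 - Add 1: 101001000
Verification: 010111000 + 101001000 = 1000000000; discarding the end carry (carry out of the top bit) leaves the 9-bit value 000000000, as required for x + (-x)



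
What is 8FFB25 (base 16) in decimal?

Expand by place value (powers of 16):
Digit values: F = 15, B = 11
8FFB25 = 8 × 16^5 + 15 × 16^4 + 15 × 16^3 + 11 × 16^2 + 2 × 16^1 + 5 × 16^0
= 8 × 1048576 + 15 × 65536 + 15 × 4096 + 11 × 256 + 2 × 16 + 5 × 1
= 8388608 + 983040 + 61440 + 2816 + 32 + 5
= 9435941



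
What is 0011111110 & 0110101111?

AND: 1 only when both bits are 1
  0011111110
& 0110101111
------------
  0010101110
Decimal: 254 & 431 = 174



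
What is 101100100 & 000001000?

AND: 1 only when both bits are 1
  101100100
& 000001000
-----------
  000000000
Decimal: 356 & 8 = 0



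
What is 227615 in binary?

Using repeated division by 2:
227615 ÷ 2 = 113807 remainder 1
113807 ÷ 2 = 56903 remainder 1
56903 ÷ 2 = 28451 remainder 1
28451 ÷ 2 = 14225 remainder 1
14225 ÷ 2 = 7112 remainder 1
7112 ÷ 2 = 3556 remainder 0
3556 ÷ 2 = 1778 remainder 0
1778 ÷ 2 = 889 remainder 0
889 ÷ 2 = 444 remainder 1
444 ÷ 2 = 222 remainder 0
222 ÷ 2 = 111 remainder 0
111 ÷ 2 = 55 remainder 1
55 ÷ 2 = 27 remainder 1
27 ÷ 2 = 13 remainder 1
13 ÷ 2 = 6 remainder 1
6 ÷ 2 = 3 remainder 0
3 ÷ 2 = 1 remainder 1
1 ÷ 2 = 0 remainder 1
Reading remainders bottom to top: 110111100100011111



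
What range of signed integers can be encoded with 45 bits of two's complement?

For 45-bit two's complement:
Minimum: -2^44 = -17592186044416
Maximum: 2^44 - 1 = 17592186044415



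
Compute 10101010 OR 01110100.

OR: 1 when either bit is 1
  10101010
| 01110100
----------
  11111110
Decimal: 170 | 116 = 254



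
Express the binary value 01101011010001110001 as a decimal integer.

Sum of powers of 2 for each 1-bit:
2^0 + 2^4 + 2^5 + 2^6 + 2^10 + 2^12 + 2^13 + 2^15 + 2^17 + 2^18
= 1 + 16 + 32 + 64 + 1024 + 4096 + 8192 + 32768 + 131072 + 262144
= 439409



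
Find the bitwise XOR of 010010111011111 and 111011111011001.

XOR: 1 when bits differ
  010010111011111
^ 111011111011001
-----------------
  101001000000110
Decimal: 9695 ^ 30681 = 20998



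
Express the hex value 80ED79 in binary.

Convert each hex digit to 4 bits:
  8 = 1000
  0 = 0000
  E = 1110
  D = 1101
  7 = 0111
  9 = 1001
Concatenate: 100000001110110101111001



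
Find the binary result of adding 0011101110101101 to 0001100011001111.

Add column by column from the right: bit + bit + carry-in; write the sum mod 2, carry 1 when the sum is 2 or 3.
carry:  0111011100011110
        0011101110101101
+       0001100011001111
------------------------
       00101010001111100
(the carry out of the leftmost column, 0, becomes the leading bit)
Decimal check:
  0011101110101101 = 8192 + 4096 + 2048 + 512 + 256 + 128 + 32 + 8 + 4 + 1 = 15277
  0001100011001111 = 4096 + 2048 + 128 + 64 + 8 + 4 + 2 + 1 = 6351
  15277 + 6351 = 21628, and 00101010001111100 = 16384 + 4096 + 1024 + 64 + 32 + 16 + 8 + 4 = 21628 ✓



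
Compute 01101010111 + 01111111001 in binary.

Add column by column from the right: bit + bit + carry-in; write the sum mod 2, carry 1 when the sum is 2 or 3.
carry:  11111111110
        01101010111
+       01111111001
-------------------
       011101010000
(the carry out of the leftmost column, 0, becomes the leading bit)
Decimal check:
  01101010111 = 512 + 256 + 64 + 16 + 4 + 2 + 1 = 855
  01111111001 = 512 + 256 + 128 + 64 + 32 + 16 + 8 + 1 = 1017
  855 + 1017 = 1872, and 011101010000 = 1024 + 512 + 256 + 64 + 16 = 1872 ✓



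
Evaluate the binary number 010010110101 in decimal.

Sum of powers of 2 for each 1-bit:
2^0 + 2^2 + 2^4 + 2^5 + 2^7 + 2^10
= 1 + 4 + 16 + 32 + 128 + 1024
= 1205



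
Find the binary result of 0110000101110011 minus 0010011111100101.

Method 1 - Direct subtraction (column by column from the right: bit − bit − borrow-in; if negative, add 2 and borrow 1 from the next column):
borrow: 0111111100011000
        0110000101110011
-       0010011111100101
------------------------
        0011100110001110

Method 2 - Add two's complement:
Two's complement of 0010011111100101: invert → 1101100000011010, add 1 → 1101100000011011
  0110000101110011
+ 1101100000011011
------------------
 10011100110001110  (end carry out of the top bit = 1)
Discarding the end carry: 0011100110001110
Decimal check:
  0110000101110011 = 16384 + 8192 + 256 + 64 + 32 + 16 + 2 + 1 = 24947
  0010011111100101 = 8192 + 1024 + 512 + 256 + 128 + 64 + 32 + 4 + 1 = 10213
  24947 - 10213 = 14734, and 0011100110001110 = 8192 + 4096 + 2048 + 256 + 128 + 8 + 4 + 2 = 14734 ✓



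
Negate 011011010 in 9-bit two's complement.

Original: 011011010
Step 1 - Invert all bits: 100100101
Step 2 - Add 1: 100100110
Verification: 011011010 + 100100110 = 1000000000; discarding the end carry (carry out of the top bit) leaves the 9-bit value 000000000, as required for x + (-x)



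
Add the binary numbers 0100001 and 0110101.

Add column by column from the right: bit + bit + carry-in; write the sum mod 2, carry 1 when the sum is 2 or 3.
carry:  1000010
        0100001
+       0110101
---------------
       01010110
(the carry out of the leftmost column, 0, becomes the leading bit)
Decimal check:
  0100001 = 32 + 1 = 33
  0110101 = 32 + 16 + 4 + 1 = 53
  33 + 53 = 86, and 01010110 = 64 + 16 + 4 + 2 = 86 ✓



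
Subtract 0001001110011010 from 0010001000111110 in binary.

Method 1 - Direct subtraction (column by column from the right: bit − bit − borrow-in; if negative, add 2 and borrow 1 from the next column):
borrow: 0011111100000000
        0010001000111110
-       0001001110011010
------------------------
        0000111010100100

Method 2 - Add two's complement:
Two's complement of 0001001110011010: invert → 1110110001100101, add 1 → 1110110001100110
  0010001000111110
+ 1110110001100110
------------------
 10000111010100100  (end carry out of the top bit = 1)
Discarding the end carry: 0000111010100100
Decimal check:
  0010001000111110 = 8192 + 512 + 32 + 16 + 8 + 4 + 2 = 8766
  0001001110011010 = 4096 + 512 + 256 + 128 + 16 + 8 + 2 = 5018
  8766 - 5018 = 3748, and 0000111010100100 = 2048 + 1024 + 512 + 128 + 32 + 4 = 3748 ✓



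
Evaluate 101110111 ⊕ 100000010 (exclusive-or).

XOR: 1 when bits differ
  101110111
^ 100000010
-----------
  001110101
Decimal: 375 ^ 258 = 117



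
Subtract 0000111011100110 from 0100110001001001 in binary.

Method 1 - Direct subtraction (column by column from the right: bit − bit − borrow-in; if negative, add 2 and borrow 1 from the next column):
borrow: 0111111111001100
        0100110001001001
-       0000111011100110
------------------------
        0011110101100011

Method 2 - Add two's complement:
Two's complement of 0000111011100110: invert → 1111000100011001, add 1 → 1111000100011010
  0100110001001001
+ 1111000100011010
------------------
 10011110101100011  (end carry out of the top bit = 1)
Discarding the end carry: 0011110101100011
Decimal check:
  0100110001001001 = 16384 + 2048 + 1024 + 64 + 8 + 1 = 19529
  0000111011100110 = 2048 + 1024 + 512 + 128 + 64 + 32 + 4 + 2 = 3814
  19529 - 3814 = 15715, and 0011110101100011 = 8192 + 4096 + 2048 + 1024 + 256 + 64 + 32 + 2 + 1 = 15715 ✓



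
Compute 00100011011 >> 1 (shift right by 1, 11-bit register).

Original: 00100011011 (decimal 283)
Shift right by 1 position
Drop the 1 low bit; fill with zero on the left
Result: 00010001101 (decimal 141)
Equivalent: 283 >> 1 = 283 ÷ 2^1 = 141



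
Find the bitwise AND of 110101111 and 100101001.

AND: 1 only when both bits are 1
  110101111
& 100101001
-----------
  100101001
Decimal: 431 & 297 = 297



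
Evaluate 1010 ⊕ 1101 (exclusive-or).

XOR: 1 when bits differ
  1010
^ 1101
------
  0111
Decimal: 10 ^ 13 = 7



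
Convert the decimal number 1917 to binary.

Using repeated division by 2:
1917 ÷ 2 = 958 remainder 1
958 ÷ 2 = 479 remainder 0
479 ÷ 2 = 239 remainder 1
239 ÷ 2 = 119 remainder 1
119 ÷ 2 = 59 remainder 1
59 ÷ 2 = 29 remainder 1
29 ÷ 2 = 14 remainder 1
14 ÷ 2 = 7 remainder 0
7 ÷ 2 = 3 remainder 1
3 ÷ 2 = 1 remainder 1
1 ÷ 2 = 0 remainder 1
Reading remainders bottom to top: 11101111101



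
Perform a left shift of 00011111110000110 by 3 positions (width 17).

Original: 00011111110000110 (decimal 16262)
Shift left by 3 positions
Append 3 zeros on the right
Result: 11111110000110000 (decimal 130096)
Equivalent: 16262 << 3 = 16262 × 2^3 = 130096



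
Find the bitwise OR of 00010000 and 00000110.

OR: 1 when either bit is 1
  00010000
| 00000110
----------
  00010110
Decimal: 16 | 6 = 22



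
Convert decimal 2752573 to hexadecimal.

Using repeated division by 16 (digits 10–15 are A–F):
2752573 ÷ 16 = 172035 remainder 13 (D)
172035 ÷ 16 = 10752 remainder 3
10752 ÷ 16 = 672 remainder 0
672 ÷ 16 = 42 remainder 0
42 ÷ 16 = 2 remainder 10 (A)
2 ÷ 16 = 0 remainder 2
Reading remainders bottom to top: 2A003D



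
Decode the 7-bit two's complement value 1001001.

Binary: 1001001
Sign bit: 1 (negative)
Invert: 0110110
Add 1:  0110111
Magnitude: 0110111 = 32 + 16 + 4 + 2 + 1 = 55
Value: -55



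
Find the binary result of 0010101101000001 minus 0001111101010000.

Method 1 - Direct subtraction (column by column from the right: bit − bit − borrow-in; if negative, add 2 and borrow 1 from the next column):
borrow: 0011111111100000
        0010101101000001
-       0001111101010000
------------------------
        0000101111110001

Method 2 - Add two's complement:
Two's complement of 0001111101010000: invert → 1110000010101111, add 1 → 1110000010110000
  0010101101000001
+ 1110000010110000
------------------
 10000101111110001  (end carry out of the top bit = 1)
Discarding the end carry: 0000101111110001
Decimal check:
  0010101101000001 = 8192 + 2048 + 512 + 256 + 64 + 1 = 11073
  0001111101010000 = 4096 + 2048 + 1024 + 512 + 256 + 64 + 16 = 8016
  11073 - 8016 = 3057, and 0000101111110001 = 2048 + 512 + 256 + 128 + 64 + 32 + 16 + 1 = 3057 ✓



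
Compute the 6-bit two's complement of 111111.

Original (sign bit 1, negative): 111111
Step 1 - Invert all bits: 000000
Step 2 - Add 1: 000001
Verification: 111111 + 000001 = 1000000; discarding the end carry (carry out of the top bit) leaves the 6-bit value 000000, as required for x + (-x)



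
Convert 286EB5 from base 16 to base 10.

Expand by place value (powers of 16):
Digit values: E = 14, B = 11
286EB5 = 2 × 16^5 + 8 × 16^4 + 6 × 16^3 + 14 × 16^2 + 11 × 16^1 + 5 × 16^0
= 2 × 1048576 + 8 × 65536 + 6 × 4096 + 14 × 256 + 11 × 16 + 5 × 1
= 2097152 + 524288 + 24576 + 3584 + 176 + 5
= 2649781



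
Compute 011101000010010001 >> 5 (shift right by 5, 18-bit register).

Original: 011101000010010001 (decimal 118929)
Shift right by 5 positions
Drop the 5 low bits; fill with zeros on the left
Result: 000000111010000100 (decimal 3716)
Equivalent: 118929 >> 5 = 118929 ÷ 2^5 = 3716



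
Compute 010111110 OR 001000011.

OR: 1 when either bit is 1
  010111110
| 001000011
-----------
  011111111
Decimal: 190 | 67 = 255



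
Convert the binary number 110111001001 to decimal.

Sum of powers of 2 for each 1-bit:
2^0 + 2^3 + 2^6 + 2^7 + 2^8 + 2^10 + 2^11
= 1 + 8 + 64 + 128 + 256 + 1024 + 2048
= 3529



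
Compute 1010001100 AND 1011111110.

AND: 1 only when both bits are 1
  1010001100
& 1011111110
------------
  1010001100
Decimal: 652 & 766 = 652



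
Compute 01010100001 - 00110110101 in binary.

Method 1 - Direct subtraction (column by column from the right: bit − bit − borrow-in; if negative, add 2 and borrow 1 from the next column):
borrow: 01111111000
        01010100001
-       00110110101
-------------------
        00011101100

Method 2 - Add two's complement:
Two's complement of 00110110101: invert → 11001001010, add 1 → 11001001011
  01010100001
+ 11001001011
-------------
 100011101100  (end carry out of the top bit = 1)
Discarding the end carry: 00011101100
Decimal check:
  01010100001 = 512 + 128 + 32 + 1 = 673
  00110110101 = 256 + 128 + 32 + 16 + 4 + 1 = 437
  673 - 437 = 236, and 00011101100 = 128 + 64 + 32 + 8 + 4 = 236 ✓



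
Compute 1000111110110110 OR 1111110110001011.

OR: 1 when either bit is 1
  1000111110110110
| 1111110110001011
------------------
  1111111110111111
Decimal: 36790 | 64907 = 65471



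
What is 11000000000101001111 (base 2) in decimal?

Sum of powers of 2 for each 1-bit:
2^0 + 2^1 + 2^2 + 2^3 + 2^6 + 2^8 + 2^18 + 2^19
= 1 + 2 + 4 + 8 + 64 + 256 + 262144 + 524288
= 786767



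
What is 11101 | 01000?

OR: 1 when either bit is 1
  11101
| 01000
-------
  11101
Decimal: 29 | 8 = 29



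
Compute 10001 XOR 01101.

XOR: 1 when bits differ
  10001
^ 01101
-------
  11100
Decimal: 17 ^ 13 = 28



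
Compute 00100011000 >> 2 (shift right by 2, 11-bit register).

Original: 00100011000 (decimal 280)
Shift right by 2 positions
Drop the 2 low bits; fill with zeros on the left
Result: 00001000110 (decimal 70)
Equivalent: 280 >> 2 = 280 ÷ 2^2 = 70



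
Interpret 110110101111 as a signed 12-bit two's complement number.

Binary: 110110101111
Sign bit: 1 (negative)
Invert: 001001010000
Add 1:  001001010001
Magnitude: 001001010001 = 512 + 64 + 16 + 1 = 593
Value: -593



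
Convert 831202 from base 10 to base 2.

Using repeated division by 2:
831202 ÷ 2 = 415601 remainder 0
415601 ÷ 2 = 207800 remainder 1
207800 ÷ 2 = 103900 remainder 0
103900 ÷ 2 = 51950 remainder 0
51950 ÷ 2 = 25975 remainder 0
25975 ÷ 2 = 12987 remainder 1
12987 ÷ 2 = 6493 remainder 1
6493 ÷ 2 = 3246 remainder 1
3246 ÷ 2 = 1623 remainder 0
1623 ÷ 2 = 811 remainder 1
811 ÷ 2 = 405 remainder 1
405 ÷ 2 = 202 remainder 1
202 ÷ 2 = 101 remainder 0
101 ÷ 2 = 50 remainder 1
50 ÷ 2 = 25 remainder 0
25 ÷ 2 = 12 remainder 1
12 ÷ 2 = 6 remainder 0
6 ÷ 2 = 3 remainder 0
3 ÷ 2 = 1 remainder 1
1 ÷ 2 = 0 remainder 1
Reading remainders bottom to top: 11001010111011100010



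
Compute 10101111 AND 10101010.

AND: 1 only when both bits are 1
  10101111
& 10101010
----------
  10101010
Decimal: 175 & 170 = 170



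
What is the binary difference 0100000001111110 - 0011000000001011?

Method 1 - Direct subtraction (column by column from the right: bit − bit − borrow-in; if negative, add 2 and borrow 1 from the next column):
borrow: 0110000000000110
        0100000001111110
-       0011000000001011
------------------------
        0001000001110011

Method 2 - Add two's complement:
Two's complement of 0011000000001011: invert → 1100111111110100, add 1 → 1100111111110101
  0100000001111110
+ 1100111111110101
------------------
 10001000001110011  (end carry out of the top bit = 1)
Discarding the end carry: 0001000001110011
Decimal check:
  0100000001111110 = 16384 + 64 + 32 + 16 + 8 + 4 + 2 = 16510
  0011000000001011 = 8192 + 4096 + 8 + 2 + 1 = 12299
  16510 - 12299 = 4211, and 0001000001110011 = 4096 + 64 + 32 + 16 + 2 + 1 = 4211 ✓



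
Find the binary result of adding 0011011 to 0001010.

Add column by column from the right: bit + bit + carry-in; write the sum mod 2, carry 1 when the sum is 2 or 3.
carry:  0110100
        0011011
+       0001010
---------------
       00100101
(the carry out of the leftmost column, 0, becomes the leading bit)
Decimal check:
  0011011 = 16 + 8 + 2 + 1 = 27
  0001010 = 8 + 2 = 10
  27 + 10 = 37, and 00100101 = 32 + 4 + 1 = 37 ✓



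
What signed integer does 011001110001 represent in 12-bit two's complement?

Binary: 011001110001
Sign bit: 0 (non-negative)
Read directly as an unsigned value:
011001110001 = 1024 + 512 + 64 + 32 + 16 + 1 = 1649
Value: 1649



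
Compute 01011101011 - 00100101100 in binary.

Method 1 - Direct subtraction (column by column from the right: bit − bit − borrow-in; if negative, add 2 and borrow 1 from the next column):
borrow: 01001111000
        01011101011
-       00100101100
-------------------
        00110111111

Method 2 - Add two's complement:
Two's complement of 00100101100: invert → 11011010011, add 1 → 11011010100
  01011101011
+ 11011010100
-------------
 100110111111  (end carry out of the top bit = 1)
Discarding the end carry: 00110111111
Decimal check:
  01011101011 = 512 + 128 + 64 + 32 + 8 + 2 + 1 = 747
  00100101100 = 256 + 32 + 8 + 4 = 300
  747 - 300 = 447, and 00110111111 = 256 + 128 + 32 + 16 + 8 + 4 + 2 + 1 = 447 ✓



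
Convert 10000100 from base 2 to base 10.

Sum of powers of 2 for each 1-bit:
2^2 + 2^7
= 4 + 128
= 132



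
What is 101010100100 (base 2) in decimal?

Sum of powers of 2 for each 1-bit:
2^2 + 2^5 + 2^7 + 2^9 + 2^11
= 4 + 32 + 128 + 512 + 2048
= 2724



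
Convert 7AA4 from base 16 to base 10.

Expand by place value (powers of 16):
Digit values: A = 10
7AA4 = 7 × 16^3 + 10 × 16^2 + 10 × 16^1 + 4 × 16^0
= 7 × 4096 + 10 × 256 + 10 × 16 + 4 × 1
= 28672 + 2560 + 160 + 4
= 31396



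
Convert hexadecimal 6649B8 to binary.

Convert each hex digit to 4 bits:
  6 = 0110
  6 = 0110
  4 = 0100
  9 = 1001
  B = 1011
  8 = 1000
Concatenate: 011001100100100110111000



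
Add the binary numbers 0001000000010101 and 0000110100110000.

Add column by column from the right: bit + bit + carry-in; write the sum mod 2, carry 1 when the sum is 2 or 3.
carry:  0000000001100000
        0001000000010101
+       0000110100110000
------------------------
       00001110101000101
(the carry out of the leftmost column, 0, becomes the leading bit)
Decimal check:
  0001000000010101 = 4096 + 16 + 4 + 1 = 4117
  0000110100110000 = 2048 + 1024 + 256 + 32 + 16 = 3376
  4117 + 3376 = 7493, and 00001110101000101 = 4096 + 2048 + 1024 + 256 + 64 + 4 + 1 = 7493 ✓



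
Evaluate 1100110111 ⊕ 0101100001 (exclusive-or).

XOR: 1 when bits differ
  1100110111
^ 0101100001
------------
  1001010110
Decimal: 823 ^ 353 = 598



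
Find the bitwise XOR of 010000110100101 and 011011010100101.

XOR: 1 when bits differ
  010000110100101
^ 011011010100101
-----------------
  001011100000000
Decimal: 8613 ^ 13989 = 5888



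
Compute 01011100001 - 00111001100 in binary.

Method 1 - Direct subtraction (column by column from the right: bit − bit − borrow-in; if negative, add 2 and borrow 1 from the next column):
borrow: 01000111000
        01011100001
-       00111001100
-------------------
        00100010101

Method 2 - Add two's complement:
Two's complement of 00111001100: invert → 11000110011, add 1 → 11000110100
  01011100001
+ 11000110100
-------------
 100100010101  (end carry out of the top bit = 1)
Discarding the end carry: 00100010101
Decimal check:
  01011100001 = 512 + 128 + 64 + 32 + 1 = 737
  00111001100 = 256 + 128 + 64 + 8 + 4 = 460
  737 - 460 = 277, and 00100010101 = 256 + 16 + 4 + 1 = 277 ✓



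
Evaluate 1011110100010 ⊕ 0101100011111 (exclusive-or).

XOR: 1 when bits differ
  1011110100010
^ 0101100011111
---------------
  1110010111101
Decimal: 6050 ^ 2847 = 7357



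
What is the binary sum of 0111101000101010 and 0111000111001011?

Add column by column from the right: bit + bit + carry-in; write the sum mod 2, carry 1 when the sum is 2 or 3.
carry:  1110000000010100
        0111101000101010
+       0111000111001011
------------------------
       01110101111110101
(the carry out of the leftmost column, 0, becomes the leading bit)
Decimal check:
  0111101000101010 = 16384 + 8192 + 4096 + 2048 + 512 + 32 + 8 + 2 = 31274
  0111000111001011 = 16384 + 8192 + 4096 + 256 + 128 + 64 + 8 + 2 + 1 = 29131
  31274 + 29131 = 60405, and 01110101111110101 = 32768 + 16384 + 8192 + 2048 + 512 + 256 + 128 + 64 + 32 + 16 + 4 + 1 = 60405 ✓



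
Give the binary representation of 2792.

Using repeated division by 2:
2792 ÷ 2 = 1396 remainder 0
1396 ÷ 2 = 698 remainder 0
698 ÷ 2 = 349 remainder 0
349 ÷ 2 = 174 remainder 1
174 ÷ 2 = 87 remainder 0
87 ÷ 2 = 43 remainder 1
43 ÷ 2 = 21 remainder 1
21 ÷ 2 = 10 remainder 1
10 ÷ 2 = 5 remainder 0
5 ÷ 2 = 2 remainder 1
2 ÷ 2 = 1 remainder 0
1 ÷ 2 = 0 remainder 1
Reading remainders bottom to top: 101011101000



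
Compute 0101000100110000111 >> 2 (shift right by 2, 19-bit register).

Original: 0101000100110000111 (decimal 166279)
Shift right by 2 positions
Drop the 2 low bits; fill with zeros on the left
Result: 0001010001001100001 (decimal 41569)
Equivalent: 166279 >> 2 = 166279 ÷ 2^2 = 41569



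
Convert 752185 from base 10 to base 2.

Using repeated division by 2:
752185 ÷ 2 = 376092 remainder 1
376092 ÷ 2 = 188046 remainder 0
188046 ÷ 2 = 94023 remainder 0
94023 ÷ 2 = 47011 remainder 1
47011 ÷ 2 = 23505 remainder 1
23505 ÷ 2 = 11752 remainder 1
11752 ÷ 2 = 5876 remainder 0
5876 ÷ 2 = 2938 remainder 0
2938 ÷ 2 = 1469 remainder 0
1469 ÷ 2 = 734 remainder 1
734 ÷ 2 = 367 remainder 0
367 ÷ 2 = 183 remainder 1
183 ÷ 2 = 91 remainder 1
91 ÷ 2 = 45 remainder 1
45 ÷ 2 = 22 remainder 1
22 ÷ 2 = 11 remainder 0
11 ÷ 2 = 5 remainder 1
5 ÷ 2 = 2 remainder 1
2 ÷ 2 = 1 remainder 0
1 ÷ 2 = 0 remainder 1
Reading remainders bottom to top: 10110111101000111001



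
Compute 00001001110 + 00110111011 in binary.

Add column by column from the right: bit + bit + carry-in; write the sum mod 2, carry 1 when the sum is 2 or 3.
carry:  01111111100
        00001001110
+       00110111011
-------------------
       001000001001
(the carry out of the leftmost column, 0, becomes the leading bit)
Decimal check:
  00001001110 = 64 + 8 + 4 + 2 = 78
  00110111011 = 256 + 128 + 32 + 16 + 8 + 2 + 1 = 443
  78 + 443 = 521, and 001000001001 = 512 + 8 + 1 = 521 ✓



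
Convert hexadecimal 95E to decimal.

Expand by place value (powers of 16):
Digit values: E = 14
95E = 9 × 16^2 + 5 × 16^1 + 14 × 16^0
= 9 × 256 + 5 × 16 + 14 × 1
= 2304 + 80 + 14
= 2398



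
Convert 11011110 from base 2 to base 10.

Sum of powers of 2 for each 1-bit:
2^1 + 2^2 + 2^3 + 2^4 + 2^6 + 2^7
= 2 + 4 + 8 + 16 + 64 + 128
= 222



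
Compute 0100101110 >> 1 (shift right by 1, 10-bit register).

Original: 0100101110 (decimal 302)
Shift right by 1 position
Drop the 1 low bit; fill with zero on the left
Result: 0010010111 (decimal 151)
Equivalent: 302 >> 1 = 302 ÷ 2^1 = 151



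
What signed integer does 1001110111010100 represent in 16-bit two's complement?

Binary: 1001110111010100
Sign bit: 1 (negative)
Invert: 0110001000101011
Add 1:  0110001000101100
Magnitude: 0110001000101100 = 16384 + 8192 + 512 + 32 + 8 + 4 = 25132
Value: -25132



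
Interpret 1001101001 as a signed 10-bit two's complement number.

Binary: 1001101001
Sign bit: 1 (negative)
Invert: 0110010110
Add 1:  0110010111
Magnitude: 0110010111 = 256 + 128 + 16 + 4 + 2 + 1 = 407
Value: -407



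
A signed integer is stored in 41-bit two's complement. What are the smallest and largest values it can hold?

For 41-bit two's complement:
Minimum: -2^40 = -1099511627776
Maximum: 2^40 - 1 = 1099511627775



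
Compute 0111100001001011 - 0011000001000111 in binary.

Method 1 - Direct subtraction (column by column from the right: bit − bit − borrow-in; if negative, add 2 and borrow 1 from the next column):
borrow: 0000000000001000
        0111100001001011
-       0011000001000111
------------------------
        0100100000000100

Method 2 - Add two's complement:
Two's complement of 0011000001000111: invert → 1100111110111000, add 1 → 1100111110111001
  0111100001001011
+ 1100111110111001
------------------
 10100100000000100  (end carry out of the top bit = 1)
Discarding the end carry: 0100100000000100
Decimal check:
  0111100001001011 = 16384 + 8192 + 4096 + 2048 + 64 + 8 + 2 + 1 = 30795
  0011000001000111 = 8192 + 4096 + 64 + 4 + 2 + 1 = 12359
  30795 - 12359 = 18436, and 0100100000000100 = 16384 + 2048 + 4 = 18436 ✓



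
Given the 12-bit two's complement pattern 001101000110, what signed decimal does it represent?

Binary: 001101000110
Sign bit: 0 (non-negative)
Read directly as an unsigned value:
001101000110 = 512 + 256 + 64 + 4 + 2 = 838
Value: 838



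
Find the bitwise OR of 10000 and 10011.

OR: 1 when either bit is 1
  10000
| 10011
-------
  10011
Decimal: 16 | 19 = 19



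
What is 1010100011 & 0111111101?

AND: 1 only when both bits are 1
  1010100011
& 0111111101
------------
  0010100001
Decimal: 675 & 509 = 161



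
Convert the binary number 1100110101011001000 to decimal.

Sum of powers of 2 for each 1-bit:
2^3 + 2^6 + 2^7 + 2^9 + 2^11 + 2^13 + 2^14 + 2^17 + 2^18
= 8 + 64 + 128 + 512 + 2048 + 8192 + 16384 + 131072 + 262144
= 420552



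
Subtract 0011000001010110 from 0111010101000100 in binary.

Method 1 - Direct subtraction (column by column from the right: bit − bit − borrow-in; if negative, add 2 and borrow 1 from the next column):
borrow: 0000000111111100
        0111010101000100
-       0011000001010110
------------------------
        0100010011101110

Method 2 - Add two's complement:
Two's complement of 0011000001010110: invert → 1100111110101001, add 1 → 1100111110101010
  0111010101000100
+ 1100111110101010
------------------
 10100010011101110  (end carry out of the top bit = 1)
Discarding the end carry: 0100010011101110
Decimal check:
  0111010101000100 = 16384 + 8192 + 4096 + 1024 + 256 + 64 + 4 = 30020
  0011000001010110 = 8192 + 4096 + 64 + 16 + 4 + 2 = 12374
  30020 - 12374 = 17646, and 0100010011101110 = 16384 + 1024 + 128 + 64 + 32 + 8 + 4 + 2 = 17646 ✓



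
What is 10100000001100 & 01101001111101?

AND: 1 only when both bits are 1
  10100000001100
& 01101001111101
----------------
  00100000001100
Decimal: 10252 & 6781 = 2060



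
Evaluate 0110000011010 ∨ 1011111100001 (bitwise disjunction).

OR: 1 when either bit is 1
  0110000011010
| 1011111100001
---------------
  1111111111011
Decimal: 3098 | 6113 = 8187



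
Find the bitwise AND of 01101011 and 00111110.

AND: 1 only when both bits are 1
  01101011
& 00111110
----------
  00101010
Decimal: 107 & 62 = 42



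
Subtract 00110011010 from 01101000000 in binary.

Method 1 - Direct subtraction (column by column from the right: bit − bit − borrow-in; if negative, add 2 and borrow 1 from the next column):
borrow: 01101111100
        01101000000
-       00110011010
-------------------
        00110100110

Method 2 - Add two's complement:
Two's complement of 00110011010: invert → 11001100101, add 1 → 11001100110
  01101000000
+ 11001100110
-------------
 100110100110  (end carry out of the top bit = 1)
Discarding the end carry: 00110100110
Decimal check:
  01101000000 = 512 + 256 + 64 = 832
  00110011010 = 256 + 128 + 16 + 8 + 2 = 410
  832 - 410 = 422, and 00110100110 = 256 + 128 + 32 + 4 + 2 = 422 ✓



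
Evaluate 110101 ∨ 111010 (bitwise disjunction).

OR: 1 when either bit is 1
  110101
| 111010
--------
  111111
Decimal: 53 | 58 = 63



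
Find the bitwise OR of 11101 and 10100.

OR: 1 when either bit is 1
  11101
| 10100
-------
  11101
Decimal: 29 | 20 = 29



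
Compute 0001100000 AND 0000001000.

AND: 1 only when both bits are 1
  0001100000
& 0000001000
------------
  0000000000
Decimal: 96 & 8 = 0



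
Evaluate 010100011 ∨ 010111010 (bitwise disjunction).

OR: 1 when either bit is 1
  010100011
| 010111010
-----------
  010111011
Decimal: 163 | 186 = 187



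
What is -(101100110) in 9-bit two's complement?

Original (sign bit 1, negative): 101100110
Step 1 - Invert all bits: 010011001
Step 2 - Add 1: 010011010
Verification: 101100110 + 010011010 = 1000000000; discarding the end carry (carry out of the top bit) leaves the 9-bit value 000000000, as required for x + (-x)



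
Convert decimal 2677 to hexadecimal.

Using repeated division by 16 (digits 10–15 are A–F):
2677 ÷ 16 = 167 remainder 5
167 ÷ 16 = 10 remainder 7
10 ÷ 16 = 0 remainder 10 (A)
Reading remainders bottom to top: A75



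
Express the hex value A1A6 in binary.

Convert each hex digit to 4 bits:
  A = 1010
  1 = 0001
  A = 1010
  6 = 0110
Concatenate: 1010000110100110



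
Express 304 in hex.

Using repeated division by 16 (digits 10–15 are A–F):
304 ÷ 16 = 19 remainder 0
19 ÷ 16 = 1 remainder 3
1 ÷ 16 = 0 remainder 1
Reading remainders bottom to top: 130



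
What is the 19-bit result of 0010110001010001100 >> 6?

Original: 0010110001010001100 (decimal 90764)
Shift right by 6 positions
Drop the 6 low bits; fill with zeros on the left
Result: 0000000010110001010 (decimal 1418)
Equivalent: 90764 >> 6 = 90764 ÷ 2^6 = 1418



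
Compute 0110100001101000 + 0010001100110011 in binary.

Add column by column from the right: bit + bit + carry-in; write the sum mod 2, carry 1 when the sum is 2 or 3.
carry:  1100000011000000
        0110100001101000
+       0010001100110011
------------------------
       01000101110011011
(the carry out of the leftmost column, 0, becomes the leading bit)
Decimal check:
  0110100001101000 = 16384 + 8192 + 2048 + 64 + 32 + 8 = 26728
  0010001100110011 = 8192 + 512 + 256 + 32 + 16 + 2 + 1 = 9011
  26728 + 9011 = 35739, and 01000101110011011 = 32768 + 2048 + 512 + 256 + 128 + 16 + 8 + 2 + 1 = 35739 ✓

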